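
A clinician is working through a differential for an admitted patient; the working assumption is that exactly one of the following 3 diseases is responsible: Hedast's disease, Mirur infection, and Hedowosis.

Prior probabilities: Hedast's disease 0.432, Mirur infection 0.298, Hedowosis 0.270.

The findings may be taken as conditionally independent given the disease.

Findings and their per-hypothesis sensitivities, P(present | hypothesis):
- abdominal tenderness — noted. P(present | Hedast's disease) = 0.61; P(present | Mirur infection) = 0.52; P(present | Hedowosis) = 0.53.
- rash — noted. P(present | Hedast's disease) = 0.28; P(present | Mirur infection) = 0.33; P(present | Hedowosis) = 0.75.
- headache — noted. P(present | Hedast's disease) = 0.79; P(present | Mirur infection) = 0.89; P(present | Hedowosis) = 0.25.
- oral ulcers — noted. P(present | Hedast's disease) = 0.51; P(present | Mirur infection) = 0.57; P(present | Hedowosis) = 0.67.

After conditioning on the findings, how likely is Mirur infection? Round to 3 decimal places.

0.352

By Bayes' rule with conditional independence, the unnormalized weight for each hypothesis is prior × ∏ likelihoods:
  Hedast's disease: 0.432 × 0.61 × 0.28 × 0.79 × 0.51 = 0.029728
  Mirur infection: 0.298 × 0.52 × 0.33 × 0.89 × 0.57 = 0.025942
  Hedowosis: 0.270 × 0.53 × 0.75 × 0.25 × 0.67 = 0.017977
The unnormalized weights sum to 0.073647.
P(Mirur infection | evidence) = 0.025942 / 0.073647 ≈ 0.352.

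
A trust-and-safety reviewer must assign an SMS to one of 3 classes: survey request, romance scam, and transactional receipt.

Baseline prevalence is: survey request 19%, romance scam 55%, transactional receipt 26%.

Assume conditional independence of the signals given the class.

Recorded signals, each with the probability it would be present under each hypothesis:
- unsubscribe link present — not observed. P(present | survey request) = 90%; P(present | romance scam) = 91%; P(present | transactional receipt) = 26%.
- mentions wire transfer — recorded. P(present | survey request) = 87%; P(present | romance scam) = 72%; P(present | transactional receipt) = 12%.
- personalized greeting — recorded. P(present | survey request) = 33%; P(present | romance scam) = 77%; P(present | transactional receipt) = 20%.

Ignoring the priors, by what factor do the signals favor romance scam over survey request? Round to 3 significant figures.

Joint likelihood of the signal pattern under each hypothesis (using 1 − P(present | H) for each absent signal):
  romance scam: (1 − 0.91) × 0.72 × 0.77 = 0.049896
  survey request: (1 − 0.90) × 0.87 × 0.33 = 0.02871
Bayes factor = 0.049896 / 0.02871 ≈ 1.74

1.74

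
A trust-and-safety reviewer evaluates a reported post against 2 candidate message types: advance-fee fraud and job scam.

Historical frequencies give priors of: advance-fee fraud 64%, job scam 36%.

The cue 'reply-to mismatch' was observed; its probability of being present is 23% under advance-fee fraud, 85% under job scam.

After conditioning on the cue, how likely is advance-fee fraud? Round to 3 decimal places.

0.325

For each hypothesis, the unnormalized posterior weight is prior × likelihood:
  advance-fee fraud: 0.64 × 0.23 = 0.1472
  job scam: 0.36 × 0.85 = 0.306
The unnormalized weights sum to 0.4532.
P(advance-fee fraud | evidence) = 0.1472 / 0.4532 ≈ 0.325.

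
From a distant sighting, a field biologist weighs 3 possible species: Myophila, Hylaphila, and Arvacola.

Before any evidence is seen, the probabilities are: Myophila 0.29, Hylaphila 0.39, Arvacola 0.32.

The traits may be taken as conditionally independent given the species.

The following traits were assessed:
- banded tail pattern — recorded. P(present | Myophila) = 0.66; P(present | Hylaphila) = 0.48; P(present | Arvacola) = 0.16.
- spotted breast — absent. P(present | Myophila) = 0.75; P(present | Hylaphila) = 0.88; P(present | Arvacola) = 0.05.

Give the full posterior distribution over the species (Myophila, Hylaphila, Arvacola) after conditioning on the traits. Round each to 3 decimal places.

0.402, 0.189, 0.409

For each hypothesis, the unnormalized posterior weight is prior × product of the trait likelihoods (using 1 − P(present | H) for each absent trait):
  Myophila: 0.29 × 0.66 × (1 − 0.75) = 0.04785
  Hylaphila: 0.39 × 0.48 × (1 − 0.88) = 0.022464
  Arvacola: 0.32 × 0.16 × (1 − 0.05) = 0.04864
The unnormalized weights sum to 0.11895.
P(Myophila | evidence) = 0.04785 / 0.11895 ≈ 0.402
P(Hylaphila | evidence) = 0.022464 / 0.11895 ≈ 0.189
P(Arvacola | evidence) = 0.04864 / 0.11895 ≈ 0.409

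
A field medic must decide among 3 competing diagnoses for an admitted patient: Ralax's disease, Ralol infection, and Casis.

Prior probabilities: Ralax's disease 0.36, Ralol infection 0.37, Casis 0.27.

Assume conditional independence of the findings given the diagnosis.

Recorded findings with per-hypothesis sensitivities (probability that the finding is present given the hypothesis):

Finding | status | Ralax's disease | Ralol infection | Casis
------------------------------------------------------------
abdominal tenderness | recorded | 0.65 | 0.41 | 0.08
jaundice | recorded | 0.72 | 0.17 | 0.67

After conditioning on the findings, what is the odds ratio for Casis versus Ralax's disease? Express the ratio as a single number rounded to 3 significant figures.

0.0859

Posterior odds equal prior odds times the likelihood ratio; only the two competing hypotheses matter.
  Casis: 0.27 × 0.08 × 0.67 = 0.014472
  Ralax's disease: 0.36 × 0.65 × 0.72 = 0.16848
Odds(Casis : Ralax's disease) = 0.014472 / 0.16848 ≈ 0.0859.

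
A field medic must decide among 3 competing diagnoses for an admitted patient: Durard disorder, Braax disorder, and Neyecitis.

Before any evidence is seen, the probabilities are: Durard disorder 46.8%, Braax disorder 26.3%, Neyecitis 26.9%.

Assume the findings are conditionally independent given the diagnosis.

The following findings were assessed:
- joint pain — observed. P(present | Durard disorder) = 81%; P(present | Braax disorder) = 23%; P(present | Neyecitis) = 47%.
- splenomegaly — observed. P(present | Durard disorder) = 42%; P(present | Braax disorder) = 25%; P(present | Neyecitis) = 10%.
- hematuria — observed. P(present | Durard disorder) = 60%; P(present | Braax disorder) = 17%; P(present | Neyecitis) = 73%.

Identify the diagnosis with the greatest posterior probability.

Durard disorder

By Bayes' rule with conditional independence, the unnormalized weight for each hypothesis is prior × ∏ likelihoods:
  Durard disorder: 0.468 × 0.81 × 0.42 × 0.60 = 0.095528
  Braax disorder: 0.263 × 0.23 × 0.25 × 0.17 = 0.0025708
  Neyecitis: 0.269 × 0.47 × 0.10 × 0.73 = 0.0092294
Normalizing constant Z = 0.095528 + 0.0025708 + 0.0092294 = 0.10733.
P(Durard disorder | evidence) ≈ 0.095528 / 0.10733 ≈ 0.890
P(Braax disorder | evidence) ≈ 0.0025708 / 0.10733 ≈ 0.024
P(Neyecitis | evidence) ≈ 0.0092294 / 0.10733 ≈ 0.086
The largest is 0.890, so Durard disorder is most probable.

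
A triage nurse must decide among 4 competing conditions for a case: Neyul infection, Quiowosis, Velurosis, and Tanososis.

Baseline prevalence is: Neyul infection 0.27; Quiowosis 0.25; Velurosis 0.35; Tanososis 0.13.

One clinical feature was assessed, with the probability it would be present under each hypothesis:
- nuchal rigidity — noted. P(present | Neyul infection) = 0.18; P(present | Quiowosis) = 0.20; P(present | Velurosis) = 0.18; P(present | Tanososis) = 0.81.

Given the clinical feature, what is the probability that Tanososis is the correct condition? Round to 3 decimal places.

0.395

Multiply each prior by the likelihood of the clinical feature:
  Neyul infection: 0.27 × 0.18 = 0.0486
  Quiowosis: 0.25 × 0.20 = 0.05
  Velurosis: 0.35 × 0.18 = 0.063
  Tanososis: 0.13 × 0.81 = 0.1053
The unnormalized weights sum to 0.2669.
P(Tanososis | evidence) = 0.1053 / 0.2669 ≈ 0.395.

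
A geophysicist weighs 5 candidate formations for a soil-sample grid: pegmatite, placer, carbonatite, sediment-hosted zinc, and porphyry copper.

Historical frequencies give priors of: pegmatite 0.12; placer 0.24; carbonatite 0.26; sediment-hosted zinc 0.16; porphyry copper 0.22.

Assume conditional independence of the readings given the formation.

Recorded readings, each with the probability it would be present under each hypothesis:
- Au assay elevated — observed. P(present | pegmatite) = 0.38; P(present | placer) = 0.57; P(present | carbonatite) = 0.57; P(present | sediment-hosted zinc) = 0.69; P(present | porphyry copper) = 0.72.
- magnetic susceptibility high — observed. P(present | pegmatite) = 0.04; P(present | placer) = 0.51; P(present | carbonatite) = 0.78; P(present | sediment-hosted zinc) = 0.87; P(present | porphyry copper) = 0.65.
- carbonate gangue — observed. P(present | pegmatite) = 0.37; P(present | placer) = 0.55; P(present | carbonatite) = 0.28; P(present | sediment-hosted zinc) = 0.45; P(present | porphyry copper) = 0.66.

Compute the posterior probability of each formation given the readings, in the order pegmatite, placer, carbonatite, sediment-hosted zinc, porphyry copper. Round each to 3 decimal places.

0.004, 0.210, 0.177, 0.237, 0.372

Multiply each prior by the joint likelihood of the reading pattern:
  pegmatite: 0.12 × 0.38 × 0.04 × 0.37 = 0.00067488
  placer: 0.24 × 0.57 × 0.51 × 0.55 = 0.038372
  carbonatite: 0.26 × 0.57 × 0.78 × 0.28 = 0.032367
  sediment-hosted zinc: 0.16 × 0.69 × 0.87 × 0.45 = 0.043222
  porphyry copper: 0.22 × 0.72 × 0.65 × 0.66 = 0.067954
Marginal likelihood of the evidence = 0.18259.
P(pegmatite | evidence) = 0.00067488 / 0.18259 ≈ 0.004
P(placer | evidence) = 0.038372 / 0.18259 ≈ 0.210
P(carbonatite | evidence) = 0.032367 / 0.18259 ≈ 0.177
P(sediment-hosted zinc | evidence) = 0.043222 / 0.18259 ≈ 0.237
P(porphyry copper | evidence) = 0.067954 / 0.18259 ≈ 0.372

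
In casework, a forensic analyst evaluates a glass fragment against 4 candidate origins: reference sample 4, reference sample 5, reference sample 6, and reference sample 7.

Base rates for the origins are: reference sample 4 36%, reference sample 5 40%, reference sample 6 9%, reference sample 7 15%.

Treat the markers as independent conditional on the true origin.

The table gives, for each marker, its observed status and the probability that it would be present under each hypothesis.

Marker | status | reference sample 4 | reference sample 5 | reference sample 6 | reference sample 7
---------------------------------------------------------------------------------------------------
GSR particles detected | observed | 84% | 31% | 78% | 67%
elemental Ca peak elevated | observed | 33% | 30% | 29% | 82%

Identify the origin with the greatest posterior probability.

reference sample 4

By Bayes' rule with conditional independence, the unnormalized weight for each hypothesis is prior × ∏ likelihoods:
  reference sample 4: 0.36 × 0.84 × 0.33 = 0.099792
  reference sample 5: 0.40 × 0.31 × 0.30 = 0.0372
  reference sample 6: 0.09 × 0.78 × 0.29 = 0.020358
  reference sample 7: 0.15 × 0.67 × 0.82 = 0.08241
The unnormalized weights sum to 0.23976.
P(reference sample 4 | evidence) ≈ 0.099792 / 0.23976 ≈ 0.416
P(reference sample 5 | evidence) ≈ 0.0372 / 0.23976 ≈ 0.155
P(reference sample 6 | evidence) ≈ 0.020358 / 0.23976 ≈ 0.085
P(reference sample 7 | evidence) ≈ 0.08241 / 0.23976 ≈ 0.344
The largest is 0.416, so reference sample 4 is most probable.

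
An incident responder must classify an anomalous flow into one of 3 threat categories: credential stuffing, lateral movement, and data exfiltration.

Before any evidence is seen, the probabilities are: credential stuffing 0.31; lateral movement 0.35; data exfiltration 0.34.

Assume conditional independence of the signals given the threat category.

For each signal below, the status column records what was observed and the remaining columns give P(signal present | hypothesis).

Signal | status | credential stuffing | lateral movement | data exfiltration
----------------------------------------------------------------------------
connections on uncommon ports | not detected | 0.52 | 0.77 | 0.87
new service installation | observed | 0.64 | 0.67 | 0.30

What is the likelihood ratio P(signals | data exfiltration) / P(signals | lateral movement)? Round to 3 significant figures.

Joint likelihood of the signal pattern under each hypothesis (using 1 − P(present | H) for each absent signal):
  data exfiltration: (1 − 0.87) × 0.30 = 0.039
  lateral movement: (1 − 0.77) × 0.67 = 0.1541
Bayes factor = 0.039 / 0.1541 ≈ 0.253

0.253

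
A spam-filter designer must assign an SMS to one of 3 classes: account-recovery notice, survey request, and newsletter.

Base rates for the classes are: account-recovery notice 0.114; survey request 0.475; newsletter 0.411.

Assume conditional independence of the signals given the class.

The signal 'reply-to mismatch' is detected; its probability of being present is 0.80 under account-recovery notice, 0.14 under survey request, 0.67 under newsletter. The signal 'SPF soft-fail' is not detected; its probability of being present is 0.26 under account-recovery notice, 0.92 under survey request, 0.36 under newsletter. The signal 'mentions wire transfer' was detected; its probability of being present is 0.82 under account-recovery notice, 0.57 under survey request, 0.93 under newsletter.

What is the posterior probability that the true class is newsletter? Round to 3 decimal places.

By Bayes' rule with conditional independence, the unnormalized weight for each hypothesis is prior × ∏ likelihoods (using 1 − P(present | H) for each absent signal):
  account-recovery notice: 0.114 × 0.80 × (1 − 0.26) × 0.82 = 0.05534
  survey request: 0.475 × 0.14 × (1 − 0.92) × 0.57 = 0.0030324
  newsletter: 0.411 × 0.67 × (1 − 0.36) × 0.93 = 0.1639
Marginal likelihood of the evidence = 0.22227.
P(newsletter | evidence) = 0.1639 / 0.22227 ≈ 0.737.

0.737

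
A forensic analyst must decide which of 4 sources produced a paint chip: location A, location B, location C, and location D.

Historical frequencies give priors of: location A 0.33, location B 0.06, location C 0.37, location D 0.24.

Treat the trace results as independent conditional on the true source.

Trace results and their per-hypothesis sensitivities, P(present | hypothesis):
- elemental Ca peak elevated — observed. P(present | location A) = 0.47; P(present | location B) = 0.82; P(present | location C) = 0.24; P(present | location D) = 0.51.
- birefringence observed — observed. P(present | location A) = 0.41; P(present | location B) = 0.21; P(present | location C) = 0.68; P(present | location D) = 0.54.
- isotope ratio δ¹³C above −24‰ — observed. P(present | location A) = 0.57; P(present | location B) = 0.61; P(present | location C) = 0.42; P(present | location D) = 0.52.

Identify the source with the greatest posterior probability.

By Bayes' rule with conditional independence, the unnormalized weight for each hypothesis is prior × ∏ likelihoods:
  location A: 0.33 × 0.47 × 0.41 × 0.57 = 0.036247
  location B: 0.06 × 0.82 × 0.21 × 0.61 = 0.0063025
  location C: 0.37 × 0.24 × 0.68 × 0.42 = 0.025361
  location D: 0.24 × 0.51 × 0.54 × 0.52 = 0.03437
The unnormalized weights sum to 0.10228.
P(location A | evidence) ≈ 0.036247 / 0.10228 ≈ 0.354
P(location B | evidence) ≈ 0.0063025 / 0.10228 ≈ 0.062
P(location C | evidence) ≈ 0.025361 / 0.10228 ≈ 0.248
P(location D | evidence) ≈ 0.03437 / 0.10228 ≈ 0.336
The largest is 0.354, so location A is most probable.

location A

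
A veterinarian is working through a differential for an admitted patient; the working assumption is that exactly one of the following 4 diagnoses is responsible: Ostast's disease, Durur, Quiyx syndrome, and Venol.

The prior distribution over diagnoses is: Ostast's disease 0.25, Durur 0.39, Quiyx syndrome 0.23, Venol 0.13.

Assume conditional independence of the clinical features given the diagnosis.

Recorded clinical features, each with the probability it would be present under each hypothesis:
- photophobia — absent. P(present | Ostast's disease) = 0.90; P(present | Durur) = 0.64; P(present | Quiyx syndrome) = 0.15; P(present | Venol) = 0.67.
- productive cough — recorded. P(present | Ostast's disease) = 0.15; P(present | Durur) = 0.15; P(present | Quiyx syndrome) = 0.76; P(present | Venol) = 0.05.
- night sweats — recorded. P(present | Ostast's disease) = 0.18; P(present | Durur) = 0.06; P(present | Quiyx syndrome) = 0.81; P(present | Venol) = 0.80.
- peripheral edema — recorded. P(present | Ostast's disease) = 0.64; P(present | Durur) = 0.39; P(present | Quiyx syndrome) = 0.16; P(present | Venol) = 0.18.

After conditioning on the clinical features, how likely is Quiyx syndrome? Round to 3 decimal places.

0.940

For each hypothesis, the unnormalized posterior weight is prior × product of the clinical feature likelihoods (using 1 − P(present | H) for each absent clinical feature):
  Ostast's disease: 0.25 × (1 − 0.90) × 0.15 × 0.18 × 0.64 = 0.000432
  Durur: 0.39 × (1 − 0.64) × 0.15 × 0.06 × 0.39 = 0.0004928
  Quiyx syndrome: 0.23 × (1 − 0.15) × 0.76 × 0.81 × 0.16 = 0.019256
  Venol: 0.13 × (1 − 0.67) × 0.05 × 0.80 × 0.18 = 0.00030888
Normalizing constant Z = 0.000432 + 0.0004928 + 0.019256 + 0.00030888 = 0.02049.
P(Quiyx syndrome | evidence) = 0.019256 / 0.02049 ≈ 0.940.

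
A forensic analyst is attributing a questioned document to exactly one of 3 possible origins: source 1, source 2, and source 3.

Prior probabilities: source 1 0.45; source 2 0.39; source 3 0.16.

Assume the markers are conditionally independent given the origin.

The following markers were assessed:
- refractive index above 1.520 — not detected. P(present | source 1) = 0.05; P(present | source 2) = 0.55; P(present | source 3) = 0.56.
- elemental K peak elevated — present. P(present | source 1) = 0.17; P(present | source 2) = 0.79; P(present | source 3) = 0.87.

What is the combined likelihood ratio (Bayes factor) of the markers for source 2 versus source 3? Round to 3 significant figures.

0.929

The Bayes factor is the ratio of the joint likelihoods of the marker pattern under the two hypotheses (using 1 − P(present | H) for each absent marker).
  source 2: (1 − 0.55) × 0.79 = 0.3555
  source 3: (1 − 0.56) × 0.87 = 0.3828
Bayes factor = 0.3555 / 0.3828 ≈ 0.929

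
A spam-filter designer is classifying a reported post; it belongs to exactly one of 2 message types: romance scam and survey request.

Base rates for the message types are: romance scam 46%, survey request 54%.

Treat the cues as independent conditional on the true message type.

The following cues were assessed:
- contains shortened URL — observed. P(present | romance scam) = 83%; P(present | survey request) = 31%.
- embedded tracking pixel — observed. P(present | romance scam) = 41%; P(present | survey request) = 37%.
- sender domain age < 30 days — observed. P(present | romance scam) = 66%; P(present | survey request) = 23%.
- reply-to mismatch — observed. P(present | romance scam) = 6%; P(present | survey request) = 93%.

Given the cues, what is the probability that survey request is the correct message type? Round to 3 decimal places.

0.681

Multiply each prior by the joint likelihood of the cue pattern:
  romance scam: 0.46 × 0.83 × 0.41 × 0.66 × 0.06 = 0.0061989
  survey request: 0.54 × 0.31 × 0.37 × 0.23 × 0.93 = 0.013249
Normalizing constant Z = 0.0061989 + 0.013249 = 0.019447.
P(survey request | evidence) = 0.013249 / 0.019447 ≈ 0.681.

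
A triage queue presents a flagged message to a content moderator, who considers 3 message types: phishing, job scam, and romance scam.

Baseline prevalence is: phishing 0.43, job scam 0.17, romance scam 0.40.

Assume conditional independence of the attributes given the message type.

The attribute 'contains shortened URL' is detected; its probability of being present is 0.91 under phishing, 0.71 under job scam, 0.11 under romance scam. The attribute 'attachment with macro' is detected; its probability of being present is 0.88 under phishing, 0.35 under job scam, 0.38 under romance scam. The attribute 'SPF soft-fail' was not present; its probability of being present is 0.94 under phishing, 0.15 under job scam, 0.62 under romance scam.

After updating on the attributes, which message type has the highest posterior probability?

For each hypothesis, the unnormalized posterior weight is prior × product of the attribute likelihoods (using 1 − P(present | H) for each absent attribute):
  phishing: 0.43 × 0.91 × 0.88 × (1 − 0.94) = 0.020661
  job scam: 0.17 × 0.71 × 0.35 × (1 − 0.15) = 0.035908
  romance scam: 0.40 × 0.11 × 0.38 × (1 − 0.62) = 0.0063536
Normalizing constant Z = 0.020661 + 0.035908 + 0.0063536 = 0.062922.
P(phishing | evidence) ≈ 0.020661 / 0.062922 ≈ 0.328
P(job scam | evidence) ≈ 0.035908 / 0.062922 ≈ 0.571
P(romance scam | evidence) ≈ 0.0063536 / 0.062922 ≈ 0.101
The largest is 0.571, so job scam is most probable.

job scam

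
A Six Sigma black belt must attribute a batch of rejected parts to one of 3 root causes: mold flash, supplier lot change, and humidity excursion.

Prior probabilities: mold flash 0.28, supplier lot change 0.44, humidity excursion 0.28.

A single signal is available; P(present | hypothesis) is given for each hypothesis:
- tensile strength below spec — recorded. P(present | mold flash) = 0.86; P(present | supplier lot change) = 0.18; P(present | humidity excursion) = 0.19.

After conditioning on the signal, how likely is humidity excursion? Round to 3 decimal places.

0.143

By Bayes' rule, the unnormalized weight for each hypothesis is prior × likelihood:
  mold flash: 0.28 × 0.86 = 0.2408
  supplier lot change: 0.44 × 0.18 = 0.0792
  humidity excursion: 0.28 × 0.19 = 0.0532
The unnormalized weights sum to 0.3732.
P(humidity excursion | evidence) = 0.0532 / 0.3732 ≈ 0.143.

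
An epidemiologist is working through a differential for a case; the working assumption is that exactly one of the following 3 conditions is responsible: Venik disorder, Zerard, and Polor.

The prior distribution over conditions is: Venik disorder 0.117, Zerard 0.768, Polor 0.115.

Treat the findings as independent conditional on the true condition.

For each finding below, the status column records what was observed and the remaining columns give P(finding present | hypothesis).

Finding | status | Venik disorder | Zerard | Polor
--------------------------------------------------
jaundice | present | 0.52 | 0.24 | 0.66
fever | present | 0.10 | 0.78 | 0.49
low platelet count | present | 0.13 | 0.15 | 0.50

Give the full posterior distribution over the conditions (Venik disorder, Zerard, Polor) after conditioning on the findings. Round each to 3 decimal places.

0.019, 0.527, 0.454

Multiply each prior by the joint likelihood of the evidence pattern:
  Venik disorder: 0.117 × 0.52 × 0.10 × 0.13 = 0.00079092
  Zerard: 0.768 × 0.24 × 0.78 × 0.15 = 0.021565
  Polor: 0.115 × 0.66 × 0.49 × 0.50 = 0.018596
Normalizing constant Z = 0.00079092 + 0.021565 + 0.018596 = 0.040952.
P(Venik disorder | evidence) = 0.00079092 / 0.040952 ≈ 0.019
P(Zerard | evidence) = 0.021565 / 0.040952 ≈ 0.527
P(Polor | evidence) = 0.018596 / 0.040952 ≈ 0.454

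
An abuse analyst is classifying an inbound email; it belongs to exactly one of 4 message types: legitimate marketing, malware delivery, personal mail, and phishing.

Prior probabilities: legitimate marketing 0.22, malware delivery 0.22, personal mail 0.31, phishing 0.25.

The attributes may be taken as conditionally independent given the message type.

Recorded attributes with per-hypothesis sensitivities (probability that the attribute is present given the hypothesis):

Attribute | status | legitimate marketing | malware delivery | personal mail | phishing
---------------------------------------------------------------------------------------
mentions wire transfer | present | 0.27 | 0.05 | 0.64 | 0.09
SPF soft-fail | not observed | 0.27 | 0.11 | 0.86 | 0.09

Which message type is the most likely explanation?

For each hypothesis, the unnormalized posterior weight is prior × product of the attribute likelihoods (using 1 − P(present | H) for each absent attribute):
  legitimate marketing: 0.22 × 0.27 × (1 − 0.27) = 0.043362
  malware delivery: 0.22 × 0.05 × (1 − 0.11) = 0.00979
  personal mail: 0.31 × 0.64 × (1 − 0.86) = 0.027776
  phishing: 0.25 × 0.09 × (1 − 0.09) = 0.020475
The unnormalized weights sum to 0.1014.
P(legitimate marketing | evidence) ≈ 0.043362 / 0.1014 ≈ 0.428
P(malware delivery | evidence) ≈ 0.00979 / 0.1014 ≈ 0.097
P(personal mail | evidence) ≈ 0.027776 / 0.1014 ≈ 0.274
P(phishing | evidence) ≈ 0.020475 / 0.1014 ≈ 0.202
The largest is 0.428, so legitimate marketing is most probable.

legitimate marketing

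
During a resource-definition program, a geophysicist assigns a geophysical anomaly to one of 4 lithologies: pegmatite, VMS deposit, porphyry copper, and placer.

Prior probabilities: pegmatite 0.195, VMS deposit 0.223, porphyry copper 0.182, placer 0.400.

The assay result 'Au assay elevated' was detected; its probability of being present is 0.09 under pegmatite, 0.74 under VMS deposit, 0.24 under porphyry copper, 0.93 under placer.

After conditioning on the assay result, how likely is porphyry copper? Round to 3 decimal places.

By Bayes' rule, the unnormalized weight for each hypothesis is prior × likelihood:
  pegmatite: 0.195 × 0.09 = 0.01755
  VMS deposit: 0.223 × 0.74 = 0.16502
  porphyry copper: 0.182 × 0.24 = 0.04368
  placer: 0.400 × 0.93 = 0.372
The unnormalized weights sum to 0.59825.
P(porphyry copper | evidence) = 0.04368 / 0.59825 ≈ 0.073.

0.073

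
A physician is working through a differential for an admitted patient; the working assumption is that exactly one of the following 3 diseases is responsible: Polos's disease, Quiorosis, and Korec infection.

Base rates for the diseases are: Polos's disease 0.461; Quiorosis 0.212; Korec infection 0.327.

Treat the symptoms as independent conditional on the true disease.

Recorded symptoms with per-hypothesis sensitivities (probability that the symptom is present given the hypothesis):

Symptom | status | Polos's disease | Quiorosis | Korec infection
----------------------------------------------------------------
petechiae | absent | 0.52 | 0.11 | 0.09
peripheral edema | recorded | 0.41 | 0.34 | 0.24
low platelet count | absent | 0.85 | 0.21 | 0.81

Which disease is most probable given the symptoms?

Quiorosis

For each hypothesis, the unnormalized posterior weight is prior × product of the symptom likelihoods (using 1 − P(present | H) for each absent symptom):
  Polos's disease: 0.461 × (1 − 0.52) × 0.41 × (1 − 0.85) = 0.013609
  Quiorosis: 0.212 × (1 − 0.11) × 0.34 × (1 − 0.21) = 0.050679
  Korec infection: 0.327 × (1 − 0.09) × 0.24 × (1 − 0.81) = 0.013569
The unnormalized weights sum to 0.077857.
P(Polos's disease | evidence) ≈ 0.013609 / 0.077857 ≈ 0.175
P(Quiorosis | evidence) ≈ 0.050679 / 0.077857 ≈ 0.651
P(Korec infection | evidence) ≈ 0.013569 / 0.077857 ≈ 0.174
The largest is 0.651, so Quiorosis is most probable.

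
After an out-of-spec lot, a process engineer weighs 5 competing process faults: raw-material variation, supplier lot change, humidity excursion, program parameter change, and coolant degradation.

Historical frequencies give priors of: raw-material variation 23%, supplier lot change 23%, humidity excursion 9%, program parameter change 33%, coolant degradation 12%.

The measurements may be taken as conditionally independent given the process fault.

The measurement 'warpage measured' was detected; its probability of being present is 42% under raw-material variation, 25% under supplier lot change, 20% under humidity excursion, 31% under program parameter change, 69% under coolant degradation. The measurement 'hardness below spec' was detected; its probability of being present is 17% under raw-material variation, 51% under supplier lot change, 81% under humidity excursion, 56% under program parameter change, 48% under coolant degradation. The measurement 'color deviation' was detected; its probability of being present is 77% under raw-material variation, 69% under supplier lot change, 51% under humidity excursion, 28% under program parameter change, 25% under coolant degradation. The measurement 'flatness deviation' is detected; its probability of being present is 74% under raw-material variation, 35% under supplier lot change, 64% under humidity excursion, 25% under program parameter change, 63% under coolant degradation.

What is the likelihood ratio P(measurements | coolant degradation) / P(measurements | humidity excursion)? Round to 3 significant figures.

0.987

Take the product of per-measurement likelihoods under each hypothesis, then divide.
  coolant degradation: 0.69 × 0.48 × 0.25 × 0.63 = 0.052164
  humidity excursion: 0.20 × 0.81 × 0.51 × 0.64 = 0.052877
Bayes factor = 0.052164 / 0.052877 ≈ 0.987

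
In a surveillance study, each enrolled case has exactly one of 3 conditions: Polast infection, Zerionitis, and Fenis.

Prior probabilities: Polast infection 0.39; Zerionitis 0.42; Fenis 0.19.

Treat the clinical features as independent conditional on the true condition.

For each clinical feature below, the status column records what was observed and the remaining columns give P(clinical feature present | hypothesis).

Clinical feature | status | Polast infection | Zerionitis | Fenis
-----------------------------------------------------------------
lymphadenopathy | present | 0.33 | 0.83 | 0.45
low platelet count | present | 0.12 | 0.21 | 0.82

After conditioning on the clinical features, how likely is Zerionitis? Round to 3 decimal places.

By Bayes' rule with conditional independence, the unnormalized weight for each hypothesis is prior × ∏ likelihoods:
  Polast infection: 0.39 × 0.33 × 0.12 = 0.015444
  Zerionitis: 0.42 × 0.83 × 0.21 = 0.073206
  Fenis: 0.19 × 0.45 × 0.82 = 0.07011
The unnormalized weights sum to 0.15876.
P(Zerionitis | evidence) = 0.073206 / 0.15876 ≈ 0.461.

0.461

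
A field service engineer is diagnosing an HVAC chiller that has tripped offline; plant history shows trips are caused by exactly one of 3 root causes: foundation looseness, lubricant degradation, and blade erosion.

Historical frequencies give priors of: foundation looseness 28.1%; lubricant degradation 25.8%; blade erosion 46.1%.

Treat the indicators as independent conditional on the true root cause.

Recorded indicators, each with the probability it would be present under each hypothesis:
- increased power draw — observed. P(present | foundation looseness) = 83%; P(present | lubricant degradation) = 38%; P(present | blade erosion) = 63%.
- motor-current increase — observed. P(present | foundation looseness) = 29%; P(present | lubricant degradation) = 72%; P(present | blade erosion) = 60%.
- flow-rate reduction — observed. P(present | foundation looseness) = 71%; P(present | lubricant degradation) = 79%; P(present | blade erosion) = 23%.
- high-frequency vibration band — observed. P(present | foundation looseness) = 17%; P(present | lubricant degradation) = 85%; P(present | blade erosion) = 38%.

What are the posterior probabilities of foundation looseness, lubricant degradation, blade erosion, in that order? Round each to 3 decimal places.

0.115, 0.670, 0.215

For each hypothesis, the unnormalized posterior weight is prior × product of the indicator likelihoods:
  foundation looseness: 0.281 × 0.83 × 0.29 × 0.71 × 0.17 = 0.0081637
  lubricant degradation: 0.258 × 0.38 × 0.72 × 0.79 × 0.85 = 0.0474
  blade erosion: 0.461 × 0.63 × 0.60 × 0.23 × 0.38 = 0.01523
Marginal likelihood of the evidence = 0.070794.
P(foundation looseness | evidence) = 0.0081637 / 0.070794 ≈ 0.115
P(lubricant degradation | evidence) = 0.0474 / 0.070794 ≈ 0.670
P(blade erosion | evidence) = 0.01523 / 0.070794 ≈ 0.215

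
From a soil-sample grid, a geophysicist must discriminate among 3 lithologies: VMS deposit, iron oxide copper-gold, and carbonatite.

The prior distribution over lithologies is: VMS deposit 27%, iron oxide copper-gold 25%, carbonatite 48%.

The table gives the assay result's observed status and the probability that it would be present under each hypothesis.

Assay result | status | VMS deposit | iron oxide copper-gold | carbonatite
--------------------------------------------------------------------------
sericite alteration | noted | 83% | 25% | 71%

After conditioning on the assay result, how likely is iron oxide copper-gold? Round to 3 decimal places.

Multiply each prior by the likelihood of the assay result:
  VMS deposit: 0.27 × 0.83 = 0.2241
  iron oxide copper-gold: 0.25 × 0.25 = 0.0625
  carbonatite: 0.48 × 0.71 = 0.3408
Marginal likelihood of the evidence = 0.6274.
P(iron oxide copper-gold | evidence) = 0.0625 / 0.6274 ≈ 0.100.

0.100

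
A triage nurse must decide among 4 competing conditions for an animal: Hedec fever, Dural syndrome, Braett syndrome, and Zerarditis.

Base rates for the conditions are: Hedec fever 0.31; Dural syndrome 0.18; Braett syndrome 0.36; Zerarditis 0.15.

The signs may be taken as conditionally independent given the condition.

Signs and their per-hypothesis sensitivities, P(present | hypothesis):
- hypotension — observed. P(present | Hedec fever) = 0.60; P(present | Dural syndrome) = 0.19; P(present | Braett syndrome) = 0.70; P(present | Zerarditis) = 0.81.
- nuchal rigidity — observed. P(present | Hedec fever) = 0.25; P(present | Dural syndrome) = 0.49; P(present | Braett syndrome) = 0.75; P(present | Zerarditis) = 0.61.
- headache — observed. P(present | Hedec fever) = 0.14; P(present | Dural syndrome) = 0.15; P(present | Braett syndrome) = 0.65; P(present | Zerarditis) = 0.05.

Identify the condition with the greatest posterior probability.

By Bayes' rule with conditional independence, the unnormalized weight for each hypothesis is prior × ∏ likelihoods:
  Hedec fever: 0.31 × 0.60 × 0.25 × 0.14 = 0.00651
  Dural syndrome: 0.18 × 0.19 × 0.49 × 0.15 = 0.0025137
  Braett syndrome: 0.36 × 0.70 × 0.75 × 0.65 = 0.12285
  Zerarditis: 0.15 × 0.81 × 0.61 × 0.05 = 0.0037058
Marginal likelihood of the evidence = 0.13558.
P(Hedec fever | evidence) ≈ 0.00651 / 0.13558 ≈ 0.048
P(Dural syndrome | evidence) ≈ 0.0025137 / 0.13558 ≈ 0.019
P(Braett syndrome | evidence) ≈ 0.12285 / 0.13558 ≈ 0.906
P(Zerarditis | evidence) ≈ 0.0037058 / 0.13558 ≈ 0.027
The largest is 0.906, so Braett syndrome is most probable.

Braett syndrome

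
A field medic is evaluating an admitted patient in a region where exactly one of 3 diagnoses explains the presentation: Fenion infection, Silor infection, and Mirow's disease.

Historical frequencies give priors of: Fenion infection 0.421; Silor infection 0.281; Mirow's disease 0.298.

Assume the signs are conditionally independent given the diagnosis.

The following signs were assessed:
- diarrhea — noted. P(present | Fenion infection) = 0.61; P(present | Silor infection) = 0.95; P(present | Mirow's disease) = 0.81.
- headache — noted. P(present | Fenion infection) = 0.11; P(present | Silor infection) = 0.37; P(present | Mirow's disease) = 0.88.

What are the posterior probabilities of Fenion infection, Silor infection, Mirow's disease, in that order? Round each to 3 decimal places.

For each hypothesis, the unnormalized posterior weight is prior × product of the sign likelihoods:
  Fenion infection: 0.421 × 0.61 × 0.11 = 0.028249
  Silor infection: 0.281 × 0.95 × 0.37 = 0.098772
  Mirow's disease: 0.298 × 0.81 × 0.88 = 0.21241
Normalizing constant Z = 0.028249 + 0.098772 + 0.21241 = 0.33944.
P(Fenion infection | evidence) = 0.028249 / 0.33944 ≈ 0.083
P(Silor infection | evidence) = 0.098772 / 0.33944 ≈ 0.291
P(Mirow's disease | evidence) = 0.21241 / 0.33944 ≈ 0.626

0.083, 0.291, 0.626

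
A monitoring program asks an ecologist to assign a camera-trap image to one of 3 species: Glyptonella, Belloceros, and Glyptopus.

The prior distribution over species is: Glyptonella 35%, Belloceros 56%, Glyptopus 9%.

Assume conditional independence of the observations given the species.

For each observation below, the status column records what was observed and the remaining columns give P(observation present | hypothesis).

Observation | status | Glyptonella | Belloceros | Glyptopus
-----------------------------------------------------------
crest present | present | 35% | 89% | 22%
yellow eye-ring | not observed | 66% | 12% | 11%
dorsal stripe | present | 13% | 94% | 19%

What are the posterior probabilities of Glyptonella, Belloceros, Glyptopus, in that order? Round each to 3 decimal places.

0.013, 0.979, 0.008

By Bayes' rule with conditional independence, the unnormalized weight for each hypothesis is prior × ∏ likelihoods (using 1 − P(present | H) for each absent observation):
  Glyptonella: 0.35 × 0.35 × (1 − 0.66) × 0.13 = 0.0054145
  Belloceros: 0.56 × 0.89 × (1 − 0.12) × 0.94 = 0.41228
  Glyptopus: 0.09 × 0.22 × (1 − 0.11) × 0.19 = 0.0033482
The unnormalized weights sum to 0.42104.
P(Glyptonella | evidence) = 0.0054145 / 0.42104 ≈ 0.013
P(Belloceros | evidence) = 0.41228 / 0.42104 ≈ 0.979
P(Glyptopus | evidence) = 0.0033482 / 0.42104 ≈ 0.008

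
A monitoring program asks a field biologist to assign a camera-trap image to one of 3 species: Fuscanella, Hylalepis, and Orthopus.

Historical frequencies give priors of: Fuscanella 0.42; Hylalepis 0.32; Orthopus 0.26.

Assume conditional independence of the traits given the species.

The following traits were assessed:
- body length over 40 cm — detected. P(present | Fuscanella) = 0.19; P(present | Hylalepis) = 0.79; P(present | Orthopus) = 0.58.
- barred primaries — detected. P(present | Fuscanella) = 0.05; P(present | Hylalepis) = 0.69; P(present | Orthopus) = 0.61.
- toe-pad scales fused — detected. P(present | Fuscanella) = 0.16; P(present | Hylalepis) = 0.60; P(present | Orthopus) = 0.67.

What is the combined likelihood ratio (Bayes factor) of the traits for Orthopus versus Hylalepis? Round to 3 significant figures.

Take the product of per-trait likelihoods under each hypothesis, then divide.
  Orthopus: 0.58 × 0.61 × 0.67 = 0.23705
  Hylalepis: 0.79 × 0.69 × 0.60 = 0.32706
Bayes factor = 0.23705 / 0.32706 ≈ 0.725

0.725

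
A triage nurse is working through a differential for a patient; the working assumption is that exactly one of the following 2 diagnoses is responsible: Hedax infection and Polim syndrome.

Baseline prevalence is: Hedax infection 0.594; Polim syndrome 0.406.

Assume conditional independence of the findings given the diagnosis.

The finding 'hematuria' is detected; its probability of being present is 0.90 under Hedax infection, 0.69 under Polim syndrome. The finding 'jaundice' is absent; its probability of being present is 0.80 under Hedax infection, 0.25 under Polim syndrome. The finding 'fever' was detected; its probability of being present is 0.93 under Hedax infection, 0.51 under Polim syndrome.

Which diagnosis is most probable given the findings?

By Bayes' rule with conditional independence, the unnormalized weight for each hypothesis is prior × ∏ likelihoods (using 1 − P(present | H) for each absent finding):
  Hedax infection: 0.594 × 0.90 × (1 − 0.80) × 0.93 = 0.099436
  Polim syndrome: 0.406 × 0.69 × (1 − 0.25) × 0.51 = 0.10715
The unnormalized weights sum to 0.20659.
P(Hedax infection | evidence) ≈ 0.099436 / 0.20659 ≈ 0.481
P(Polim syndrome | evidence) ≈ 0.10715 / 0.20659 ≈ 0.519
The largest is 0.519, so Polim syndrome is most probable.

Polim syndrome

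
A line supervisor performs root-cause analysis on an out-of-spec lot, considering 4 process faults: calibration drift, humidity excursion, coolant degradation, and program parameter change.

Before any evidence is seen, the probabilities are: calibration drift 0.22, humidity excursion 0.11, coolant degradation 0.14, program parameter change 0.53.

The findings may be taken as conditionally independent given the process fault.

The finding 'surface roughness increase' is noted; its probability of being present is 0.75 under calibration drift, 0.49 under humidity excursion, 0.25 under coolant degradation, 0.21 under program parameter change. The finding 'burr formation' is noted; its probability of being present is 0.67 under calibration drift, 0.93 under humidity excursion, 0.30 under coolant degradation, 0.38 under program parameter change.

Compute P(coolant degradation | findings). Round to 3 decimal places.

0.049

Multiply each prior by the joint likelihood of the evidence pattern:
  calibration drift: 0.22 × 0.75 × 0.67 = 0.11055
  humidity excursion: 0.11 × 0.49 × 0.93 = 0.050127
  coolant degradation: 0.14 × 0.25 × 0.30 = 0.0105
  program parameter change: 0.53 × 0.21 × 0.38 = 0.042294
The unnormalized weights sum to 0.21347.
P(coolant degradation | evidence) = 0.0105 / 0.21347 ≈ 0.049.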